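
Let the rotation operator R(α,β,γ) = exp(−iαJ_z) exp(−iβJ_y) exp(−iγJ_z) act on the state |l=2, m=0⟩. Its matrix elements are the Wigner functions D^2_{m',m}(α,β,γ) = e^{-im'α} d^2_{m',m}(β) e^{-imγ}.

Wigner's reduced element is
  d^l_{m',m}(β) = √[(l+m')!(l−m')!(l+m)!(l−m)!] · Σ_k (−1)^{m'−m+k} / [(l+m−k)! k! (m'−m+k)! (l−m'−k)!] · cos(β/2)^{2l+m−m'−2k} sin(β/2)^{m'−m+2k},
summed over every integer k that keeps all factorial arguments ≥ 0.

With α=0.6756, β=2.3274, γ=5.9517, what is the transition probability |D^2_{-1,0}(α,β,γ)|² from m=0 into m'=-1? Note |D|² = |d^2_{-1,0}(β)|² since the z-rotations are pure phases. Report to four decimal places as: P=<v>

First d^2_{-1,0}(β=2.3274), then the phase factors e^{-i(-1)α} and e^{-i(0)γ}:
With c≡cos(β/2)=0.395945 and s≡sin(β/2)=0.918274, N=[1·6·2·2]^{1/2}=4.898979
k∈{1,2} keeps every argument non-negative
  k=1: (−1)^0·4.8990/(2)·0.3959^3·0.9183^1 = +0.139621
  k=2: (−1)^1·4.8990/(2)·0.3959^1·0.9183^3 = -0.750978
d^2_{-1,0}(2.3274) = +0.139621 -0.750978 = -0.611357
|D^2_{-1,0}|² = |d^2_{-1,0}(β)|² = (-0.611357)² = 0.373758 (the z-rotation phases have unit modulus)

P=0.3738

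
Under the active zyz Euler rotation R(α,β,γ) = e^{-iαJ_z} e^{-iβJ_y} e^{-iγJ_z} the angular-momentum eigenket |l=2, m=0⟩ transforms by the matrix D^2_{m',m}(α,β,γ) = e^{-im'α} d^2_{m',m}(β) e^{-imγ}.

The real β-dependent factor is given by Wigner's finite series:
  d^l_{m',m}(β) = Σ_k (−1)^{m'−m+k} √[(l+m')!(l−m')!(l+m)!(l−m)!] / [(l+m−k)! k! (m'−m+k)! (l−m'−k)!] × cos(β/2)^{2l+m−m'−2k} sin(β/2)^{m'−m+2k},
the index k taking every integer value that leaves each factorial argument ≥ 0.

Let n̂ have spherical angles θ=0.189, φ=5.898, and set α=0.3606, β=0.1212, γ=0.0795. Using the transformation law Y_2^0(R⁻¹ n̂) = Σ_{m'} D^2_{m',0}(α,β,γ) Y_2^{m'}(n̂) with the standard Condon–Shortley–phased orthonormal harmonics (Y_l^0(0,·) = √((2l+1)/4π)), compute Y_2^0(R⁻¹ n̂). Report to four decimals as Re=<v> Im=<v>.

Need the full column D^2_{m',0} for m'=−2..2 at α=0.3606, β=0.1212, γ=0.0795.
cos(β/2)=0.998164, sin(β/2)=0.060563
d^2_{-2,0}: single k=2 term ⇒ +0.008951;  D = +0.006723+0.005911i
d^2_{-1,0}: k∈[1..2] ⇒ +0.147533 -0.000543 = +0.146990;  D = +0.137536+0.051863i
d^2_{0,0}: k∈[0..2] ⇒ +0.992678 -0.014618 +0.000013 = +0.978074;  D = +0.978074+0.000000i
d^2_{1,0}: k∈[0..1] ⇒ -0.147533 +0.000543 = -0.146990;  D = -0.137536+0.051863i
d^2_{2,0}: single k=0 term ⇒ +0.008951;  D = +0.006723-0.005911i
Y_2^{m'}(θ=0.189,φ=5.898) and Σ D·Y over m':
  (+0.0067+0.0059i)·(+0.0098+0.0095i)  (+0.1375+0.0519i)·(+0.1321+0.0536i)  (+0.9781+0.0000i)·(+0.5974+0.0000i)  (-0.1375+0.0519i)·(-0.1321+0.0536i)  (+0.0067-0.0059i)·(+0.0098-0.0095i)
Y_2^0(R⁻¹ n̂) = +0.615091+0.000000i

Re=0.6151 Im=0.0000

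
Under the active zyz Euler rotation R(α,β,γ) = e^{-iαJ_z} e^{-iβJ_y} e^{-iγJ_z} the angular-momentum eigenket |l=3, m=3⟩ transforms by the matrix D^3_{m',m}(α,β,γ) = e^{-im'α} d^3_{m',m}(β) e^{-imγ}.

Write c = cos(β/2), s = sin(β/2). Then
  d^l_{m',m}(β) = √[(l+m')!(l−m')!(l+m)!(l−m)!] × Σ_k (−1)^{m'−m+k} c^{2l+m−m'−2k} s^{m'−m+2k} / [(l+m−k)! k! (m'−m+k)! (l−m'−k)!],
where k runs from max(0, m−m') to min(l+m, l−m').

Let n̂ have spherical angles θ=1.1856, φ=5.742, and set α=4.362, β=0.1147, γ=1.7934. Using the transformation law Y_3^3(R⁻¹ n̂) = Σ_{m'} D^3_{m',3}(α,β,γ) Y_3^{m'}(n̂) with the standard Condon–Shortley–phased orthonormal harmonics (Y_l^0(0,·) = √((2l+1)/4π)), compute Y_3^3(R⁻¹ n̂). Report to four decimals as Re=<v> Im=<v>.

Need the full column D^3_{m',3} for m'=−3..3 at α=4.362, β=0.1147, γ=1.7934.
cos(β/2)=0.998356, sin(β/2)=0.057319
d^3_{-3,3}: single k=6 term ⇒ +0.000000;  D = +0.000000+0.000000i
d^3_{-2,3}: single k=5 term ⇒ +0.000002;  D = -0.000001-0.000000i
d^3_{-1,3}: single k=4 term ⇒ +0.000042;  D = +0.000022-0.000035i
d^3_{0,3}: single k=3 term ⇒ +0.000838;  D = +0.000519+0.000658i
d^3_{1,3}: single k=2 term ⇒ +0.012641;  D = -0.012009+0.003945i
d^3_{2,3}: single k=1 term ⇒ +0.139251;  D = +0.004590-0.139175i
d^3_{3,3}: single k=0 term ⇒ +0.990176;  D = +0.918304+0.370360i
Y_3^{m'}(θ=1.1856,φ=5.742) and Σ D·Y over m':
  (+0.0000+0.0000i)·(-0.0175+0.3316i)  (-0.0000-0.0000i)·(+0.1547+0.2912i)  (+0.0000-0.0000i)·(-0.0755-0.0454i)  (+0.0005+0.0007i)·(-0.3217+0.0000i)  (-0.0120+0.0039i)·(+0.0755-0.0454i)  (+0.0046-0.1392i)·(+0.1547-0.2912i)  (+0.9183+0.3704i)·(+0.0175+0.3316i)
Y_3^3(R⁻¹ n̂) = -0.147451+0.288755i

Re=-0.1475 Im=0.2888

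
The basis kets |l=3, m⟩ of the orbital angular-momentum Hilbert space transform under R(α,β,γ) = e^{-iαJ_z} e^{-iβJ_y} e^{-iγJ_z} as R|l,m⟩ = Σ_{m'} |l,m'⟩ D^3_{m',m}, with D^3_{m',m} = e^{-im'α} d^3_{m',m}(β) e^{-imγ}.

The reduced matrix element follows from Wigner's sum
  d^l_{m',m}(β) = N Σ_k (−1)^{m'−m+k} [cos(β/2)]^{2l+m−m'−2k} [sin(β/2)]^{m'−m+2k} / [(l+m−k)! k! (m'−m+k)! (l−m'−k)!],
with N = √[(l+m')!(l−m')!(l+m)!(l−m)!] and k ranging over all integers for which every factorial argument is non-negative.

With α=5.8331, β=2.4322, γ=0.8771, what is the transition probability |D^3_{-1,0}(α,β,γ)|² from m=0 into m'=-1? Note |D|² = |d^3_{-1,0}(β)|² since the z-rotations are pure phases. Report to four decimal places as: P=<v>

P=0.2807

First d^3_{-1,0}(β=2.4322), then the phase factors e^{-i(-1)α} and e^{-i(0)γ}:
Half-angle: c=0.347306, s=0.937752. N=√(2·24·6·6)=41.569219
Admissible k: 1..3 (factorial args all ≥0)
  k=1: (−1)^0·41.5692/(12)·0.3473^5·0.9378^1 = +0.016415
  k=2: (−1)^1·41.5692/(4)·0.3473^3·0.9378^3 = -0.359014
  k=3: (−1)^2·41.5692/(12)·0.3473^1·0.9378^5 = +0.872454
d^3_{-1,0}(2.4322) = +0.016415 -0.359014 +0.872454 = +0.529855
|D^3_{-1,0}|² = |d^3_{-1,0}(β)|² = (+0.529855)² = 0.280746 (the z-rotation phases have unit modulus)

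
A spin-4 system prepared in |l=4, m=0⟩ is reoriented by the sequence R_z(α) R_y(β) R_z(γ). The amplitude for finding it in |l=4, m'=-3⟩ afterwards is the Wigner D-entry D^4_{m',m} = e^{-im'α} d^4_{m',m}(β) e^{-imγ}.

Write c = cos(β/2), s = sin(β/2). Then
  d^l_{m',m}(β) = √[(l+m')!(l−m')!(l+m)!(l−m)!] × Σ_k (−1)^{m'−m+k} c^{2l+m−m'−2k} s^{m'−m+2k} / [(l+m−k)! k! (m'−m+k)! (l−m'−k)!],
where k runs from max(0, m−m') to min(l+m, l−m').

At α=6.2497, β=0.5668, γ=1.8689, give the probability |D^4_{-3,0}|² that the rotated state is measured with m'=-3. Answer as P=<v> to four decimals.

D^4_{-3,0}(6.2497,0.5668,1.8689) = e^{-i·-3·6.2497}·d^4_{-3,0}(0.5668)·e^{-i·0·1.8689}. Compute d first:
c=cos(0.5668/2)=0.960110, s=sin(0.5668/2)=0.279622; N=√[1·5040·24·24]=1703.830978
k: max(0,(0)−(-3))=3 … min(4+(0),4−(-3))=4
  k=3: (−1)^0·1703.8310/(144)·0.9601^5·0.2796^3 = +0.211048
  k=4: (−1)^1·1703.8310/(144)·0.9601^3·0.2796^5 = -0.017901
d^4_{-3,0}(0.5668) = +0.211048 -0.017901 = +0.193147
|D^4_{-3,0}|² = |d^4_{-3,0}(β)|² = (+0.193147)² = 0.037306 (the z-rotation phases have unit modulus)

P=0.0373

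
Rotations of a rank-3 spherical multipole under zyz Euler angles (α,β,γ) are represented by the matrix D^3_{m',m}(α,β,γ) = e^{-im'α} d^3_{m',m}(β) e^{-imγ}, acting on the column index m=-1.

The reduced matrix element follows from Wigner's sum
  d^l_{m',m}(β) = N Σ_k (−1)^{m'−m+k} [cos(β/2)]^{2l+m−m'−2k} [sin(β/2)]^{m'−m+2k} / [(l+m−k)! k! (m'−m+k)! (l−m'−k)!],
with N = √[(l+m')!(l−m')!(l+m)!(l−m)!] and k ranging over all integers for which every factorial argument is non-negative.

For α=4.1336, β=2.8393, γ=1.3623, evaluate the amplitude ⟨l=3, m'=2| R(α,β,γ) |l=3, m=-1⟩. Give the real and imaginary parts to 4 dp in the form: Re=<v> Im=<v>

Re=0.3485 Im=-0.2497

Split into d^3_{2,-1}(β=2.8393) × two z-phases.
Half-angle: c=0.150571, s=0.988599. N=√(120·1·2·24)=75.894664
k: max(0,(-1)−(2))=0 … min(3+(-1),3−(2))=1
  k=0: (−1)^3·75.8947/(12)·0.1506^3·0.9886^3 = -0.020860
  k=1: (−1)^4·75.8947/(24)·0.1506^1·0.9886^5 = +0.449618
d^3_{2,-1}(2.8393) = -0.020860 +0.449618 = +0.428758
Attach z-rotation phases: D = e^{-i(2)(4.1336)}·(+0.428758)·e^{-i(-1)(1.3623)} = +0.348529-0.249721i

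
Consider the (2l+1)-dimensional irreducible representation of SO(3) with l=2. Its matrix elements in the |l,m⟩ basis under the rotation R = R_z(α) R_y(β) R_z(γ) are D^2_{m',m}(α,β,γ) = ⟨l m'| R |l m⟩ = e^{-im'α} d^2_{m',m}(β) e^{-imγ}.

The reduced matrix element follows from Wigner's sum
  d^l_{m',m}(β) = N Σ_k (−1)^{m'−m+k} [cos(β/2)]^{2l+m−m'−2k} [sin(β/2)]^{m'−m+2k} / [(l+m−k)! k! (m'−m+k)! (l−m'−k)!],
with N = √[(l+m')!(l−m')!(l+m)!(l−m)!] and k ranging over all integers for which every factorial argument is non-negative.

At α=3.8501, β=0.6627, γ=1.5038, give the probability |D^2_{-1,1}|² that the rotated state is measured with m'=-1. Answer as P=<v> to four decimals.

P=0.0744

D^2_{-1,1}(3.8501,0.6627,1.5038) = e^{-i·-1·3.8501}·d^2_{-1,1}(0.6627)·e^{-i·1·1.5038}. Compute d first:
c=cos(0.6627/2)=0.945604, s=sin(0.6627/2)=0.325320; N=√[1·6·6·1]=6.000000
k: max(0,(1)−(-1))=2 … min(2+(1),2−(-1))=3
  k=2: (−1)^0·6.0000/(2)·0.9456^2·0.3253^2 = +0.283897
  k=3: (−1)^1·6.0000/(6)·0.9456^0·0.3253^4 = -0.011201
d^2_{-1,1}(0.6627) = +0.283897 -0.011201 = +0.272697
|D^2_{-1,1}|² = |d^2_{-1,1}(β)|² = (+0.272697)² = 0.074363 (the z-rotation phases have unit modulus)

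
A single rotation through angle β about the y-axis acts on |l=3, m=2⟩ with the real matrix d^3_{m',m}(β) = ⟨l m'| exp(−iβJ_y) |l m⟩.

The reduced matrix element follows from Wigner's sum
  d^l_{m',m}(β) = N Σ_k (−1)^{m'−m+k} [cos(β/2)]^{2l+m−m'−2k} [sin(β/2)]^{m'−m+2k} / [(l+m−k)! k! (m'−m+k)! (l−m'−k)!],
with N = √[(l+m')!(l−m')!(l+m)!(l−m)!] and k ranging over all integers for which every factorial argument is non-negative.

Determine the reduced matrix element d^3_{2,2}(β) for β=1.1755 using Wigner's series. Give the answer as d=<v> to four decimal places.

d^3_{2,2}(β=1.1755) via Wigner's sum:
Half-angle: c=0.832190, s=0.554490. N=√(120·1·120·1)=120.000000
k∈{0,1} keeps every argument non-negative
  k=0: (−1)^0·120.0000/(120)·0.8322^6·0.5545^0 = +0.332151
  k=1: (−1)^1·120.0000/(24)·0.8322^4·0.5545^2 = -0.737307
d^3_{2,2}(1.1755) = +0.332151 -0.737307 = -0.405155

d=-0.4052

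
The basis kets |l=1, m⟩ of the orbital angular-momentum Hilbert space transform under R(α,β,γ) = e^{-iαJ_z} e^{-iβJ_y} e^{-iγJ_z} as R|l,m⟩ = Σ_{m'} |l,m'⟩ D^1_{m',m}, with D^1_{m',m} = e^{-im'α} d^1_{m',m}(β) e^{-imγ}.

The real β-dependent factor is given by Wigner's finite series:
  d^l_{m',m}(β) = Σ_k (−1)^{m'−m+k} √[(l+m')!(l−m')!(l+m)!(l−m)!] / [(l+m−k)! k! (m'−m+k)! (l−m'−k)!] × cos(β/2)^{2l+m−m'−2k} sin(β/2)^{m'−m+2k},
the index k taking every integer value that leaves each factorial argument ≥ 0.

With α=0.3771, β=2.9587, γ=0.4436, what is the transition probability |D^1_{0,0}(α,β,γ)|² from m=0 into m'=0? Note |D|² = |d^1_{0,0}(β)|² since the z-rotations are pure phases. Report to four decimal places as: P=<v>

P=0.9669

First d^1_{0,0}(β=2.9587), then the phase factors e^{-i(0)α} and e^{-i(0)γ}:
c=cos(2.9587/2)=0.091319, s=sin(2.9587/2)=0.995822; N=√[1·1·1·1]=1.000000
k∈{0,1} keeps every argument non-negative
  k=0: (−1)^0·1.0000/(1)·0.0913^2·0.9958^0 = +0.008339
  k=1: (−1)^1·1.0000/(1)·0.0913^0·0.9958^2 = -0.991661
d^1_{0,0}(2.9587) = +0.008339 -0.991661 = -0.983322
|D^1_{0,0}|² = |d^1_{0,0}(β)|² = (-0.983322)² = 0.966922 (the z-rotation phases have unit modulus)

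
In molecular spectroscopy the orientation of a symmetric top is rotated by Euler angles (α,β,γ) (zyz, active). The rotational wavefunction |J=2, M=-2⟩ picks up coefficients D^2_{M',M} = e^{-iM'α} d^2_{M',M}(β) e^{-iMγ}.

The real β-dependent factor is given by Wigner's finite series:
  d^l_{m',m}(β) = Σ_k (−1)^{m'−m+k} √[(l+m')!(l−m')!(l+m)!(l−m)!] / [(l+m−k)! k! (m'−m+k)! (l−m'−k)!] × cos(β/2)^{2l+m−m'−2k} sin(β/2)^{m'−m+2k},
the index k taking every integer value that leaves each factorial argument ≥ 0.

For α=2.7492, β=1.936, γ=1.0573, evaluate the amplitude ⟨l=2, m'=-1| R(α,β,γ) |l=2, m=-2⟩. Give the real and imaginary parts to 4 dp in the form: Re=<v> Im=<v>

Re=-0.0453 Im=0.2968

D^2_{-1,-2}(2.7492,1.936,1.0573) = e^{-i·-1·2.7492}·d^2_{-1,-2}(1.936)·e^{-i·-2·1.0573}. Compute d first:
c=cos(1.936/2)=0.566948, s=sin(1.936/2)=0.823753; N=√[1·6·1·24]=12.000000
k: max(0,(-2)−(-1))=0 … min(2+(-2),2−(-1))=0
  k=0: (−1)^1·12.0000/(6)·0.5669^3·0.8238^1 = -0.300232
d^2_{-1,-2}(1.936) = -0.300232
D = (-0.923997+0.382400i)·(-0.300232)·(-0.517395+0.855747i) = -0.045285+0.296797i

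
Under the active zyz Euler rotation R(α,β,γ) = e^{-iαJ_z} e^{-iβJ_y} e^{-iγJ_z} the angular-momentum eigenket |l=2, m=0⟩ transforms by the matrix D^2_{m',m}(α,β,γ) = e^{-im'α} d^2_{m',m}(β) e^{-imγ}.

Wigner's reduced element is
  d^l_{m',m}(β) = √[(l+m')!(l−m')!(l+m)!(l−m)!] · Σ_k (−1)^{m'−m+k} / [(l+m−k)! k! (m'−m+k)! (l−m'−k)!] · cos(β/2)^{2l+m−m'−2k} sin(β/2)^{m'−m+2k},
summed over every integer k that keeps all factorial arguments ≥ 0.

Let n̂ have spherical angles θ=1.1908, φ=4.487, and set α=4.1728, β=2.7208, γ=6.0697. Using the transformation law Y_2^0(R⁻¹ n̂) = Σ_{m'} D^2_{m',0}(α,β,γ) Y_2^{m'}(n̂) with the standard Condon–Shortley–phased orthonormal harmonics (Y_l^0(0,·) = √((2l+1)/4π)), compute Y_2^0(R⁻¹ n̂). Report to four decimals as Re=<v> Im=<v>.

Need the full column D^2_{m',0} for m'=−2..2 at α=4.1728, β=2.7208, γ=6.0697.
cos(β/2)=0.208848, sin(β/2)=0.977948
d^2_{-2,0}: single k=2 term ⇒ +0.102180;  D = -0.048234+0.090079i
d^2_{-1,0}: k∈[1..2] ⇒ +0.021821 -0.478468 = -0.456646;  D = +0.234617+0.391766i
d^2_{0,0}: k∈[0..2] ⇒ +0.001902 -0.166859 +0.914668 = +0.749711;  D = +0.749711+0.000000i
d^2_{1,0}: k∈[0..1] ⇒ -0.021821 +0.478468 = +0.456646;  D = -0.234617+0.391766i
d^2_{2,0}: single k=0 term ⇒ +0.102180;  D = -0.048234-0.090079i
Y_2^{m'}(θ=1.1908,φ=4.487) and Σ D·Y over m':
  (-0.0482+0.0901i)·(-0.2999-0.1451i)  (+0.2346+0.3918i)·(-0.0595+0.2594i)  (+0.7497+0.0000i)·(-0.1852+0.0000i)  (-0.2346+0.3918i)·(+0.0595+0.2594i)  (-0.0482-0.0901i)·(-0.2999+0.1451i)
Y_2^0(R⁻¹ n̂) = -0.314925+0.000000i

Re=-0.3149 Im=0.0000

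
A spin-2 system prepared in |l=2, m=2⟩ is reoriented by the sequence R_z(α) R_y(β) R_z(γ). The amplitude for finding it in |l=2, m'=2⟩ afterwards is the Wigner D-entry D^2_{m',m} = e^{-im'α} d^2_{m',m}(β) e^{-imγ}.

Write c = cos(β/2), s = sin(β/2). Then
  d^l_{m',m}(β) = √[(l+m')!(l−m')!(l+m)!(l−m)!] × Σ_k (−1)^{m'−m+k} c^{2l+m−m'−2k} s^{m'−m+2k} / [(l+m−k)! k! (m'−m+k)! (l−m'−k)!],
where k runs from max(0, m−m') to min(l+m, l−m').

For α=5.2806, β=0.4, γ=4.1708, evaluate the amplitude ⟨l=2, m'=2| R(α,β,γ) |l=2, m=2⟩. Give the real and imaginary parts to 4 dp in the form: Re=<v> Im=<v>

D^2_{2,2}(5.2806,0.4,4.1708) = e^{-i·2·5.2806}·d^2_{2,2}(0.4)·e^{-i·2·4.1708}. Compute d first:
With c≡cos(β/2)=0.980067 and s≡sin(β/2)=0.198669, N=[24·1·24·1]^{1/2}=24.000000
k: max(0,(2)−(2))=0 … min(2+(2),2−(2))=0
  k=0: (−1)^0·24.0000/(24)·0.9801^4·0.1987^0 = +0.922619
d^2_{2,2}(0.4) = +0.922619
Attach z-rotation phases: D = e^{-i(2)(5.2806)}·(+0.922619)·e^{-i(2)(4.1708)} = +0.921311-0.049101i

Re=0.9213 Im=-0.0491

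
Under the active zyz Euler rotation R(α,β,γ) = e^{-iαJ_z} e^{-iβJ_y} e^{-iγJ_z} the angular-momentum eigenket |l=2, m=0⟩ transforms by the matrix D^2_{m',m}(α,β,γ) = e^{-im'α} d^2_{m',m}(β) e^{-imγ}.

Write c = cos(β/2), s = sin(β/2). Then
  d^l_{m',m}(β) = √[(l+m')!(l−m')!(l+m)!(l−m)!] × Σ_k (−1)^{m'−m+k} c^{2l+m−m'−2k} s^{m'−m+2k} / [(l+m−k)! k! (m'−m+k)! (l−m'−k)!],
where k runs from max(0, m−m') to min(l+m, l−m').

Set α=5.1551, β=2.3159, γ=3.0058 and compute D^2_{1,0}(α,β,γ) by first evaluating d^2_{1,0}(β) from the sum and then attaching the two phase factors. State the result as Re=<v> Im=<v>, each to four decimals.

D^2_{1,0}(5.1551,2.3159,3.0058) = e^{-i·1·5.1551}·d^2_{1,0}(2.3159)·e^{-i·0·3.0058}. Compute d first:
Half-angle: c=0.401218, s=0.915983. N=√(6·1·2·2)=4.898979
The bounds max(0,m−m')=0 and min(l+m,l−m')=1 give 2 terms
  k=0: (−1)^1·4.8990/(2)·0.4012^3·0.9160^1 = -0.144912
  k=1: (−1)^2·4.8990/(2)·0.4012^1·0.9160^3 = +0.755297
d^2_{1,0}(2.3159) = -0.144912 +0.755297 = +0.610385
Attach z-rotation phases: D = e^{-i(1)(5.1551)}·(+0.610385)·e^{-i(0)(3.0058)} = +0.261483+0.551540i

Re=0.2615 Im=0.5515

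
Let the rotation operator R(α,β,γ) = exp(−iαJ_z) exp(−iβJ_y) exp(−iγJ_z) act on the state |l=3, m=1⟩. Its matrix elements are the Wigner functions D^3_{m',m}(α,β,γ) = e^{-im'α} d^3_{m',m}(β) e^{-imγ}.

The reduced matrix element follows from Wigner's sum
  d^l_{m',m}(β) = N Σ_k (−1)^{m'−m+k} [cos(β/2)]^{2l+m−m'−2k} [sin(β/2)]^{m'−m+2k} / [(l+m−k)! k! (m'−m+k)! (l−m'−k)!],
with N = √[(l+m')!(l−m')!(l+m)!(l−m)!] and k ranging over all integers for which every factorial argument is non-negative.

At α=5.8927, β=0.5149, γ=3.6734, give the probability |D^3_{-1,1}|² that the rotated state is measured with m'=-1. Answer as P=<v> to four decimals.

P=0.0955

D^3_{-1,1}(5.8927,0.5149,3.6734) = e^{-i·-1·5.8927}·d^3_{-1,1}(0.5149)·e^{-i·1·3.6734}. Compute d first:
With c≡cos(β/2)=0.967042 and s≡sin(β/2)=0.254615, N=[2·24·24·2]^{1/2}=48.000000
The bounds max(0,m−m')=2 and min(l+m,l−m')=4 give 3 terms
  k=2: (−1)^0·48.0000/(8)·0.9670^4·0.2546^2 = +0.340175
  k=3: (−1)^1·48.0000/(6)·0.9670^2·0.2546^4 = -0.031443
  k=4: (−1)^2·48.0000/(48)·0.9670^0·0.2546^6 = +0.000272
d^3_{-1,1}(0.5149) = +0.340175 -0.031443 +0.000272 = +0.309005
|D^3_{-1,1}|² = |d^3_{-1,1}(β)|² = (+0.309005)² = 0.095484 (the z-rotation phases have unit modulus)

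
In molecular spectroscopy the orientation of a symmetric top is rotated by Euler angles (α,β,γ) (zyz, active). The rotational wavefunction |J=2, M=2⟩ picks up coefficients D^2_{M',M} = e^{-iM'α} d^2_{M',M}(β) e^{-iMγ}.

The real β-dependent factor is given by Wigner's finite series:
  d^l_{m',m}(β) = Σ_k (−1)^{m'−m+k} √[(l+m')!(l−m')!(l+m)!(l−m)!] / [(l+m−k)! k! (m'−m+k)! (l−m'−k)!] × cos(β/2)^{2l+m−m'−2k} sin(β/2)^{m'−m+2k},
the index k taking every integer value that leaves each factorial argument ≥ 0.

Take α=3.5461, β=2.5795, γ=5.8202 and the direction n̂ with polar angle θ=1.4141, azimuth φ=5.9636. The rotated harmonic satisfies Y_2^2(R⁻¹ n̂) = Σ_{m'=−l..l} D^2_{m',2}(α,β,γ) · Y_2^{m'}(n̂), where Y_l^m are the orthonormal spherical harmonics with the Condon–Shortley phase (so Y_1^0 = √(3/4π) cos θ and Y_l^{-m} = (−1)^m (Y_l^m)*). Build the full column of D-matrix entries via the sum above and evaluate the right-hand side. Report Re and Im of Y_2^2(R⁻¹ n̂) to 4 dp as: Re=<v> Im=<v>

Need the full column D^2_{m',2} for m'=−2..2 at α=3.5461, β=2.5795, γ=5.8202.
cos(β/2)=0.277361, sin(β/2)=0.960766
d^2_{-2,2}: single k=4 term ⇒ +0.852060;  D = -0.139271+0.840601i
d^2_{-1,2}: single k=3 term ⇒ +0.491958;  D = -0.117092-0.477820i
d^2_{0,2}: single k=2 term ⇒ +0.173941;  D = +0.104549+0.139014i
d^2_{1,2}: single k=1 term ⇒ +0.041000;  D = -0.035551-0.020424i
d^2_{2,2}: single k=0 term ⇒ +0.005918;  D = +0.005878+0.000691i
Y_2^{m'}(θ=1.4141,φ=5.9636) and Σ D·Y over m':
  (-0.1393+0.8406i)·(+0.3025+0.2248i)  (-0.1171-0.4778i)·(+0.1131+0.0374i)  (+0.1045+0.1390i)·(-0.2923+0.0000i)  (-0.0356-0.0204i)·(-0.1131+0.0374i)  (+0.0059+0.0007i)·(+0.3025-0.2248i)
Y_2^2(R⁻¹ n̂) = -0.250312+0.123772i

Re=-0.2503 Im=0.1238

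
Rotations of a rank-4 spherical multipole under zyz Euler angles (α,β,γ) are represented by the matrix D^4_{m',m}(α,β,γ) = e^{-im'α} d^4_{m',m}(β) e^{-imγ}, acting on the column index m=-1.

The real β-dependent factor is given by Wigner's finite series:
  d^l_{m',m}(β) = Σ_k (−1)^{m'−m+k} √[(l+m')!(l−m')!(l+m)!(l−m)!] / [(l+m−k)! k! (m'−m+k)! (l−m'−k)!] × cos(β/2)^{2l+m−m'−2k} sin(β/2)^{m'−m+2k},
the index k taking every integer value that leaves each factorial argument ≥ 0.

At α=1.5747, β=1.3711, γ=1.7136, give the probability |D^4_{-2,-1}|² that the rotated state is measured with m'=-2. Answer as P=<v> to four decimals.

First d^4_{-2,-1}(β=1.3711), then the phase factors e^{-i(-2)α} and e^{-i(-1)γ}:
c=cos(1.3711/2)=0.774071, s=sin(1.3711/2)=0.633099; N=√[2·720·6·120]=1018.233765
Admissible k: 1..3 (factorial args all ≥0)
  k=1: (−1)^0·1018.2338/(240)·0.7741^7·0.6331^1 = +0.447274
  k=2: (−1)^1·1018.2338/(48)·0.7741^5·0.6331^3 = -1.495976
  k=3: (−1)^2·1018.2338/(72)·0.7741^3·0.6331^5 = +0.667137
d^4_{-2,-1}(1.3711) = +0.447274 -1.495976 +0.667137 = -0.381566
|D^4_{-2,-1}|² = |d^4_{-2,-1}(β)|² = (-0.381566)² = 0.145593 (the z-rotation phases have unit modulus)

P=0.1456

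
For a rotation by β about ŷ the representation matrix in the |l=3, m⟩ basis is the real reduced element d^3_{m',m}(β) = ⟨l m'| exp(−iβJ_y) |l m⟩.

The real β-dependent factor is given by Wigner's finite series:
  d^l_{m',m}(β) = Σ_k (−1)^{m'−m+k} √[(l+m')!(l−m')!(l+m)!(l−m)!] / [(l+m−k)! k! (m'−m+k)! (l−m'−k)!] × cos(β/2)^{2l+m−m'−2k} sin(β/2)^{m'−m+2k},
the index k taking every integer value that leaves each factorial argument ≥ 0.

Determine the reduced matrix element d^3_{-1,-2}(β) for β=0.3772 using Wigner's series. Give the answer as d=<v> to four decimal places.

d=-0.5026

d^3_{-1,-2}(β=0.3772) via Wigner's sum:
With c≡cos(β/2)=0.982268 and s≡sin(β/2)=0.187484, N=[2·24·1·120]^{1/2}=75.894664
Admissible k: 0..1 (factorial args all ≥0)
  k=0: (−1)^1·75.8947/(24)·0.9823^5·0.1875^1 = -0.542142
  k=1: (−1)^2·75.8947/(12)·0.9823^3·0.1875^3 = +0.039501
d^3_{-1,-2}(0.3772) = -0.542142 +0.039501 = -0.502641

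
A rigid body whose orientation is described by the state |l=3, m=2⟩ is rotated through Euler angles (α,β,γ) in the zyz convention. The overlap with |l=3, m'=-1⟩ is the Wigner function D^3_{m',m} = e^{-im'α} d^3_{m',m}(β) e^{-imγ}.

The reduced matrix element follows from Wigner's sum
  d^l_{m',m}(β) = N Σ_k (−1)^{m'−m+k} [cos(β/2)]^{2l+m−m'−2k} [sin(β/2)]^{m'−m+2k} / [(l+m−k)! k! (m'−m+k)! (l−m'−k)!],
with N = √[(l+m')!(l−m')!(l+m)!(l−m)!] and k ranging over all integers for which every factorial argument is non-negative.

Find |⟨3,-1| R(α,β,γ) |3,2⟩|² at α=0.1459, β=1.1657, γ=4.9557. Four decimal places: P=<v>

First d^3_{-1,2}(β=1.1657), then the phase factors e^{-i(-1)α} and e^{-i(2)γ}:
With c≡cos(β/2)=0.834897 and s≡sin(β/2)=0.550406, N=[2·24·120·1]^{1/2}=75.894664
Admissible k: 3..4 (factorial args all ≥0)
  k=3: (−1)^0·75.8947/(12)·0.8349^3·0.5504^3 = +0.613731
  k=4: (−1)^1·75.8947/(24)·0.8349^1·0.5504^5 = -0.133367
d^3_{-1,2}(1.1657) = +0.613731 -0.133367 = +0.480364
|D^3_{-1,2}|² = |d^3_{-1,2}(β)|² = (+0.480364)² = 0.230750 (the z-rotation phases have unit modulus)

P=0.2307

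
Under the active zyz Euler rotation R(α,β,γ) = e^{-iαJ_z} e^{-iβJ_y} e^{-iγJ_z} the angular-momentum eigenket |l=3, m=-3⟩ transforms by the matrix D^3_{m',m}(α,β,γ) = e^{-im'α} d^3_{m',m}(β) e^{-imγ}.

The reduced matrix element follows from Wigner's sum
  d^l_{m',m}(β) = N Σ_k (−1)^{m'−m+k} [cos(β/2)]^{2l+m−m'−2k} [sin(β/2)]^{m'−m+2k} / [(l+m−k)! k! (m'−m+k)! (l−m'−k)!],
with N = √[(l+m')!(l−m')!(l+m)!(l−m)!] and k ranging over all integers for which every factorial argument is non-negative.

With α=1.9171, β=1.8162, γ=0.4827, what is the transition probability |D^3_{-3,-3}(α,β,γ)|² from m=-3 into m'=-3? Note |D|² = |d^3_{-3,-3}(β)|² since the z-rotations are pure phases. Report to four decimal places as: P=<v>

Split into d^3_{-3,-3}(β=1.8162) × two z-phases.
With c≡cos(β/2)=0.615245 and s≡sin(β/2)=0.788336, N=[1·720·1·720]^{1/2}=720.000000
k: max(0,(-3)−(-3))=0 … min(3+(-3),3−(-3))=0
  k=0: (−1)^0·720.0000/(720)·0.6152^6·0.7883^0 = +0.054236
d^3_{-3,-3}(1.8162) = +0.054236
|D^3_{-3,-3}|² = |d^3_{-3,-3}(β)|² = (+0.054236)² = 0.002942 (the z-rotation phases have unit modulus)

P=0.0029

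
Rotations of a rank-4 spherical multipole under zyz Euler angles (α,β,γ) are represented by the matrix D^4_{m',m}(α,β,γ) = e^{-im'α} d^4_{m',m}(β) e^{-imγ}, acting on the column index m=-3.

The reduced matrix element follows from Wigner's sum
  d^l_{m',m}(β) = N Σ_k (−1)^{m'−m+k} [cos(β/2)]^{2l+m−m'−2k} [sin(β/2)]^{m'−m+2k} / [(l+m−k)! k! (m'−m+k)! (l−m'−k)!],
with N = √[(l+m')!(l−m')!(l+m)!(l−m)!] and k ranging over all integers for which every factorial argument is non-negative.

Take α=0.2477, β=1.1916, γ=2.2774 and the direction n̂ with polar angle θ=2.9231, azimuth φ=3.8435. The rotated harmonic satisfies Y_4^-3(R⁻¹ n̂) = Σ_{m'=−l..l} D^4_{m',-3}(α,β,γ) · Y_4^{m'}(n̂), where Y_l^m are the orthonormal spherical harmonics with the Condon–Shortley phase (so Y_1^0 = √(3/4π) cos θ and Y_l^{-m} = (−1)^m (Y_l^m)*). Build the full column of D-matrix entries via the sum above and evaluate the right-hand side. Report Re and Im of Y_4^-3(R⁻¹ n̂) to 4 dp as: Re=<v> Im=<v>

Need the full column D^4_{m',-3} for m'=−4..4 at α=0.2477, β=1.1916, γ=2.2774.
cos(β/2)=0.827700, sin(β/2)=0.561171
d^4_{-4,-3}: single k=1 term ⇒ +0.422426;  D = +0.013085+0.422223i
d^4_{-3,-3}: k∈[0..1] ⇒ +0.220284 -0.708803 = -0.488519;  D = -0.134386-0.469672i
d^4_{-2,-3}: k∈[0..1] ⇒ -0.558817 +0.770611 = +0.211795;  D = +0.106407+0.183124i
d^4_{-1,-3}: k∈[0..1] ⇒ +0.803708 -0.615732 = +0.187976;  D = +0.131406+0.134414i
d^4_{0,-3}: k∈[0..1] ⇒ -0.812296 +0.373387 = -0.438909;  D = -0.374406-0.229043i
d^4_{1,-3}: k∈[0..1] ⇒ +0.615732 -0.169820 = +0.445912;  D = +0.425823+0.132336i
d^4_{2,-3}: k∈[0..1] ⇒ -0.354226 +0.054276 = -0.299950;  D = -0.299519-0.016074i
d^4_{3,-3}: k∈[0..1] ⇒ +0.149767 -0.009835 = +0.139932;  D = +0.137305-0.026989i
d^4_{4,-3}: single k=0 term ⇒ -0.041028;  D = -0.037089+0.017542i
Y_4^{m'}(θ=2.9231,φ=3.8435) and Σ D·Y over m':
  (+0.0131+0.4222i)·(-0.0009-0.0003i)  (-0.1344-0.4697i)·(-0.0063-0.0107i)  (+0.1064+0.1831i)·(+0.0148-0.0879i)  (+0.1314+0.1344i)·(+0.2806-0.2373i)  (-0.3744-0.2290i)·(+0.6556+0.0000i)  (+0.4258+0.1323i)·(-0.2806-0.2373i)  (-0.2995-0.0161i)·(+0.0148+0.0879i)  (+0.1373-0.0270i)·(+0.0063-0.0107i)  (-0.0371+0.0175i)·(-0.0009+0.0003i)
Y_4^-3(R⁻¹ n̂) = -0.253599-0.312662i

Re=-0.2536 Im=-0.3127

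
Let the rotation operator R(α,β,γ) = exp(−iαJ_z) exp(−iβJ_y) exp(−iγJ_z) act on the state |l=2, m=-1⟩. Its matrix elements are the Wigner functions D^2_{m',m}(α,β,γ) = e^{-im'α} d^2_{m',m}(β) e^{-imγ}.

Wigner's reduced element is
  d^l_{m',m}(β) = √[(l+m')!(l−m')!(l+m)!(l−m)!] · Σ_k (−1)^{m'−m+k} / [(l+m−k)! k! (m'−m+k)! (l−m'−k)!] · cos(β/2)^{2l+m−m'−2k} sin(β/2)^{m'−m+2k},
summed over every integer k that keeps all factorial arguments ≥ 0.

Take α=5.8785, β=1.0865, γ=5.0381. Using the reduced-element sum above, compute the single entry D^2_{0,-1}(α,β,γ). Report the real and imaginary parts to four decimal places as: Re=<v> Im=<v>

Re=-0.1615 Im=0.4781

First d^2_{0,-1}(β=1.0865), then the phase factors e^{-i(0)α} and e^{-i(-1)γ}:
With c≡cos(β/2)=0.856033 and s≡sin(β/2)=0.516921, N=[2·2·1·6]^{1/2}=4.898979
k∈{0,1} keeps every argument non-negative
  k=0: (−1)^1·4.8990/(2)·0.8560^3·0.5169^1 = -0.794276
  k=1: (−1)^2·4.8990/(2)·0.8560^1·0.5169^3 = +0.289627
d^2_{0,-1}(1.0865) = -0.794276 +0.289627 = -0.504650
D = (+1.000000+0.000000i)·(-0.504650)·(+0.319983-0.947423i) = -0.161479+0.478117i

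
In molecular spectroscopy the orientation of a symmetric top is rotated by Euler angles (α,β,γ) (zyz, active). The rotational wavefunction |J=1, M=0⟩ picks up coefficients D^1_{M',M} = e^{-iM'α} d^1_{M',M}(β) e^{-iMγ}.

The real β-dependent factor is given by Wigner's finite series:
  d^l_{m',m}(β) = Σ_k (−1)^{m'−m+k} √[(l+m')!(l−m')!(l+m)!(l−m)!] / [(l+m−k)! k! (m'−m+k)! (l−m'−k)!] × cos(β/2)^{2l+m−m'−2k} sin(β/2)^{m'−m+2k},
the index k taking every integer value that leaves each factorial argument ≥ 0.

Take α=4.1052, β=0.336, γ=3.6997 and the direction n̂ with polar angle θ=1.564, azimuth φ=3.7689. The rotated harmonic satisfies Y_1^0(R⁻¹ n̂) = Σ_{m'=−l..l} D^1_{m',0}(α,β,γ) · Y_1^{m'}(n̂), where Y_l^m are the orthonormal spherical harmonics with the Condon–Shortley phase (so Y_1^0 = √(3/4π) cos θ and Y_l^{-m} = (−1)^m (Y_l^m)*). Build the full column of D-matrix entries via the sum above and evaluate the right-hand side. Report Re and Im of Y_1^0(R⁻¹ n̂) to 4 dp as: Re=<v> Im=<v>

Need the full column D^1_{m',0} for m'=−1..1 at α=4.1052, β=0.336, γ=3.6997.
cos(β/2)=0.985921, sin(β/2)=0.167211
d^1_{-1,0}: single k=1 term ⇒ +0.233143;  D = -0.133022-0.191470i
d^1_{0,0}: k∈[0..1] ⇒ +0.972041 -0.027959 = +0.944081;  D = +0.944081+0.000000i
d^1_{1,0}: single k=0 term ⇒ -0.233143;  D = +0.133022-0.191470i
Y_1^{m'}(θ=1.564,φ=3.7689) and Σ D·Y over m':
  (-0.1330-0.1915i)·(-0.2797+0.2028i)  (+0.9441+0.0000i)·(+0.0033+0.0000i)  (+0.1330-0.1915i)·(+0.2797+0.2028i)
Y_1^0(R⁻¹ n̂) = +0.155206+0.000000i

Re=0.1552 Im=0.0000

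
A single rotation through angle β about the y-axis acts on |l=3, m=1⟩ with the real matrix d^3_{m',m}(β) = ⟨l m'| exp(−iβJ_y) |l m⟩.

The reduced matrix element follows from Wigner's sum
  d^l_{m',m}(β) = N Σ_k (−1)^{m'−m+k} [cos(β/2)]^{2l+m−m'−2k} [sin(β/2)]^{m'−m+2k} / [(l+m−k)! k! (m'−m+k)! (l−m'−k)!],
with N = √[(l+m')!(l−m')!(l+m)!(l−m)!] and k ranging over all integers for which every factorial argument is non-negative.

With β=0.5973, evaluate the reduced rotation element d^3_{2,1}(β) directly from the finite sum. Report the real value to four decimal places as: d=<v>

d=-0.6013

d^3_{2,1}(β=0.5973) via Wigner's sum:
Half-angle: c=0.955735, s=0.294230. N=√(120·1·24·2)=75.894664
Admissible k: 0..1 (factorial args all ≥0)
  k=0: (−1)^1·75.8947/(24)·0.9557^5·0.2942^1 = -0.741949
  k=1: (−1)^2·75.8947/(12)·0.9557^3·0.2942^3 = +0.140638
d^3_{2,1}(0.5973) = -0.741949 +0.140638 = -0.601310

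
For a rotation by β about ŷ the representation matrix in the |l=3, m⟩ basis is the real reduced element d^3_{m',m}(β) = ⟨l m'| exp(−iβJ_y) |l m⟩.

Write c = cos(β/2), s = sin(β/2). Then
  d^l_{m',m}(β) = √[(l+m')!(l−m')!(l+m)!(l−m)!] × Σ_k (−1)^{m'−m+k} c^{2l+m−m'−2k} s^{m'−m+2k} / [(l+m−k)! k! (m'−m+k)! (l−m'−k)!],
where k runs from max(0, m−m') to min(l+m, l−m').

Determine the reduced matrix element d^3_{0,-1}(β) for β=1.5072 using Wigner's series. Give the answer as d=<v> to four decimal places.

d=0.4234

d^3_{0,-1}(β=1.5072) via Wigner's sum:
With c≡cos(β/2)=0.729230 and s≡sin(β/2)=0.684268, N=[6·6·2·24]^{1/2}=41.569219
Admissible k: 0..2 (factorial args all ≥0)
  k=0: (−1)^1·41.5692/(12)·0.7292^5·0.6843^1 = -0.488810
  k=1: (−1)^2·41.5692/(4)·0.7292^3·0.6843^3 = +1.291176
  k=2: (−1)^3·41.5692/(12)·0.7292^1·0.6843^5 = -0.378955
d^3_{0,-1}(1.5072) = -0.488810 +1.291176 -0.378955 = +0.423410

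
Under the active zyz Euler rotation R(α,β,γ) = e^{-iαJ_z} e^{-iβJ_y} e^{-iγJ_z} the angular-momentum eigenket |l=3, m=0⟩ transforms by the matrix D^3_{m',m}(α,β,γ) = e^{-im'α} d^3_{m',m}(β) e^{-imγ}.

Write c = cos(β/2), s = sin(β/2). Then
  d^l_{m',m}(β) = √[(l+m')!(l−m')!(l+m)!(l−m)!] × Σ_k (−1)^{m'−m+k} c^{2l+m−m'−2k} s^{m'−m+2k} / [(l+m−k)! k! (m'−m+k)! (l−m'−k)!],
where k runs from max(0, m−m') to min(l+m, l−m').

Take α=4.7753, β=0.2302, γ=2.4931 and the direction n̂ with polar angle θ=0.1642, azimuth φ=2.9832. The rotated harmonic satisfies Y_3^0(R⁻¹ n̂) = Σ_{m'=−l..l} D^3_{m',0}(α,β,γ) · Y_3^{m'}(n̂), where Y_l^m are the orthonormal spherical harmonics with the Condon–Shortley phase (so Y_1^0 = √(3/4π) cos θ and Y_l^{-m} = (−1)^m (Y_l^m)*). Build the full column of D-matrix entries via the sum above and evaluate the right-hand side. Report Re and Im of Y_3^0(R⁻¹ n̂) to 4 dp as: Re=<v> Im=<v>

Need the full column D^3_{m',0} for m'=−3..3 at α=4.7753, β=0.2302, γ=2.4931.
cos(β/2)=0.993383, sin(β/2)=0.114846
d^3_{-3,0}: single k=3 term ⇒ +0.006641;  D = -0.001246+0.006523i
d^3_{-2,0}: k∈[2..3] ⇒ +0.070349 -0.000940 = +0.069409;  D = -0.068860-0.008710i
d^3_{-1,0}: k∈[1..3] ⇒ +0.384849 -0.015432 +0.000069 = +0.369487;  D = +0.023229-0.368756i
d^3_{0,0}: k∈[0..3] ⇒ +0.960951 -0.115596 +0.001545 -0.000002 = +0.846898;  D = +0.846898+0.000000i
d^3_{1,0}: k∈[0..2] ⇒ -0.384849 +0.015432 -0.000069 = -0.369487;  D = -0.023229-0.368756i
d^3_{2,0}: k∈[0..1] ⇒ +0.070349 -0.000940 = +0.069409;  D = -0.068860+0.008710i
d^3_{3,0}: single k=0 term ⇒ -0.006641;  D = +0.001246+0.006523i
Y_3^{m'}(θ=0.1642,φ=2.9832) and Σ D·Y over m':
  (-0.0012+0.0065i)·(-0.0016-0.0008i)  (-0.0689-0.0087i)·(+0.0256+0.0084i)  (+0.0232-0.3688i)·(-0.2017-0.0322i)  (+0.8469+0.0000i)·(+0.6871+0.0000i)  (-0.0232-0.3688i)·(+0.2017-0.0322i)  (-0.0689+0.0087i)·(+0.0256-0.0084i)  (+0.0012+0.0065i)·(+0.0016-0.0008i)
Y_3^0(R⁻¹ n̂) = +0.545431+0.000000i

Re=0.5454 Im=0.0000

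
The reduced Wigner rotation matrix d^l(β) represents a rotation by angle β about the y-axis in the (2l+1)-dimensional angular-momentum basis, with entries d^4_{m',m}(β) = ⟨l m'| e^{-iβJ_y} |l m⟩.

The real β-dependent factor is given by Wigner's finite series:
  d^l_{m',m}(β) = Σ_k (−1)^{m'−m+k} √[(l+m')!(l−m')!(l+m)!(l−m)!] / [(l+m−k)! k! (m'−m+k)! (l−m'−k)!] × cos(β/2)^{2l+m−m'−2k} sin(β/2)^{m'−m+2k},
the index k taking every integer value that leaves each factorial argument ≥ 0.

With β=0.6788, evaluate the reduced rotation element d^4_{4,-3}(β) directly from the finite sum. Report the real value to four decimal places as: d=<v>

d=-0.0012

d^4_{4,-3}(β=0.6788) via Wigner's sum:
Half-angle: c=0.942955, s=0.332921. N=√(40320·1·1·5040)=14255.272709
k∈{0} keeps every argument non-negative
  k=0: (−1)^7·14255.2727/(5040)·0.9430^1·0.3329^7 = -0.001209
d^4_{4,-3}(0.6788) = -0.001209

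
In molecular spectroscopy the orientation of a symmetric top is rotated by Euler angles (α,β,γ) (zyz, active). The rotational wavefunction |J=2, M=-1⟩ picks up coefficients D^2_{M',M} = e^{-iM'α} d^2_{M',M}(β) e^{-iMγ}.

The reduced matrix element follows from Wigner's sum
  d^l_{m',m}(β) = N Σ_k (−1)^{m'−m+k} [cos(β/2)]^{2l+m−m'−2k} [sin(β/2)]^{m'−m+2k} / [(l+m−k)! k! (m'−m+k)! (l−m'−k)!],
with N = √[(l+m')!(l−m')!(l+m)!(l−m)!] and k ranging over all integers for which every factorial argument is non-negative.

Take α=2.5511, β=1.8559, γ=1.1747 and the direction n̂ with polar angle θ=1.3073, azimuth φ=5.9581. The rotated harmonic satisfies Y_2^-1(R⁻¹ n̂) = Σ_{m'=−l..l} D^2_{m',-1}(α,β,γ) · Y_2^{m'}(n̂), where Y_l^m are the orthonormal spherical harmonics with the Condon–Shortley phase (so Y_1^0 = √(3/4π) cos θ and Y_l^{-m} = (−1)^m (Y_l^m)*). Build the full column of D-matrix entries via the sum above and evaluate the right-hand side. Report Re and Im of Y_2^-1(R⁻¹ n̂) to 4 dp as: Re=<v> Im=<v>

Re=0.1711 Im=-0.0814

Need the full column D^2_{m',-1} for m'=−2..2 at α=2.5511, β=1.8559, γ=1.1747.
cos(β/2)=0.599476, sin(β/2)=0.800393
d^2_{-2,-1}: single k=1 term ⇒ +0.344865;  D = +0.344858-0.002168i
d^2_{-1,-1}: k∈[0..1] ⇒ +0.129148 -0.690671 = -0.561523;  D = +0.468394+0.309701i
d^2_{0,-1}: k∈[0..1] ⇒ -0.422371 +0.752934 = +0.330563;  D = +0.127538+0.304969i
d^2_{1,-1}: k∈[0..1] ⇒ +0.690671 -0.410405 = +0.280266;  D = +0.054140-0.274987i
d^2_{2,-1}: single k=0 term ⇒ -0.614768;  D = +0.434485-0.434928i
Y_2^{m'}(θ=1.3073,φ=5.9581) and Σ D·Y over m':
  (+0.3449-0.0022i)·(+0.2866+0.2180i)  (+0.4684+0.3097i)·(+0.1841+0.0620i)  (+0.1275+0.3050i)·(-0.2512+0.0000i)  (+0.0541-0.2750i)·(-0.1841+0.0620i)  (+0.4345-0.4349i)·(+0.2866-0.2180i)
Y_2^-1(R⁻¹ n̂) = +0.171113-0.081359i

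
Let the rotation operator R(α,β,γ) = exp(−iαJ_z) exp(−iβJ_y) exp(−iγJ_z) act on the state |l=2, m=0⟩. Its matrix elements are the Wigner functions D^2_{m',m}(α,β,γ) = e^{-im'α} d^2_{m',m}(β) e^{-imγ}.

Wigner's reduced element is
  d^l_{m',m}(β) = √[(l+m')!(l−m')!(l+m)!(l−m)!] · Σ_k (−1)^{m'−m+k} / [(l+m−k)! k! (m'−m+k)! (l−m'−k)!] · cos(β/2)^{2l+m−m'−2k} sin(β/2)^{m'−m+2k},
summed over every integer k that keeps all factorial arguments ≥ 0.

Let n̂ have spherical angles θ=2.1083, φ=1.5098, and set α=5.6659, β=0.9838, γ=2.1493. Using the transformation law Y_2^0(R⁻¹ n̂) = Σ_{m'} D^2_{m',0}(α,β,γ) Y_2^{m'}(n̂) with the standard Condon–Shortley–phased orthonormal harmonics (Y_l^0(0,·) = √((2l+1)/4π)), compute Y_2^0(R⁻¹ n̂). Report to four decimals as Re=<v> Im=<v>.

Re=0.0983 Im=0.0000

Need the full column D^2_{m',0} for m'=−2..2 at α=5.6659, β=0.9838, γ=2.1493.
cos(β/2)=0.881437, sin(β/2)=0.472301
d^2_{-2,0}: single k=2 term ⇒ +0.424519;  D = +0.140060-0.400748i
d^2_{-1,0}: k∈[1..2] ⇒ +0.792262 -0.227470 = +0.564792;  D = +0.460561-0.326915i
d^2_{0,0}: k∈[0..2] ⇒ +0.603622 -0.693236 +0.049760 = -0.039854;  D = -0.039854+0.000000i
d^2_{1,0}: k∈[0..1] ⇒ -0.792262 +0.227470 = -0.564792;  D = -0.460561-0.326915i
d^2_{2,0}: single k=0 term ⇒ +0.424519;  D = +0.140060+0.400748i
Y_2^{m'}(θ=2.1083,φ=1.5098) and Σ D·Y over m':
  (+0.1401-0.4007i)·(-0.2829-0.0347i)  (+0.4606-0.3269i)·(-0.0207+0.3391i)  (-0.0399+0.0000i)·(-0.0674+0.0000i)  (-0.4606-0.3269i)·(+0.0207+0.3391i)  (+0.1401+0.4007i)·(-0.2829+0.0347i)
Y_2^0(R⁻¹ n̂) = +0.098297+0.000000i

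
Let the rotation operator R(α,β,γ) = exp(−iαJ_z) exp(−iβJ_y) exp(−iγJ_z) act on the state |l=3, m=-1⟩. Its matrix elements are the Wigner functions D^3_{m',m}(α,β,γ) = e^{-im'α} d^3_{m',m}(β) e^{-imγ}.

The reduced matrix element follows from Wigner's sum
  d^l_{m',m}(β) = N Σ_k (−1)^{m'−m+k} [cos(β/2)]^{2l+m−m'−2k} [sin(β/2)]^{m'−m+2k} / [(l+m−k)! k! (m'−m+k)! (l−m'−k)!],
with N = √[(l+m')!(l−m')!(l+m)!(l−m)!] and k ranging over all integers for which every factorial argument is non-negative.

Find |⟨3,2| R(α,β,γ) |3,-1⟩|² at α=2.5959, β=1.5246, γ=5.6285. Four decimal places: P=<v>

P=0.1839

Split into d^3_{2,-1}(β=1.5246) × two z-phases.
Half-angle: c=0.723250, s=0.690587. N=√(120·1·2·24)=75.894664
Admissible k: 0..1 (factorial args all ≥0)
  k=0: (−1)^3·75.8947/(12)·0.7232^3·0.6906^3 = -0.788042
  k=1: (−1)^4·75.8947/(24)·0.7232^1·0.6906^5 = +0.359236
d^3_{2,-1}(1.5246) = -0.788042 +0.359236 = -0.428806
|D^3_{2,-1}|² = |d^3_{2,-1}(β)|² = (-0.428806)² = 0.183875 (the z-rotation phases have unit modulus)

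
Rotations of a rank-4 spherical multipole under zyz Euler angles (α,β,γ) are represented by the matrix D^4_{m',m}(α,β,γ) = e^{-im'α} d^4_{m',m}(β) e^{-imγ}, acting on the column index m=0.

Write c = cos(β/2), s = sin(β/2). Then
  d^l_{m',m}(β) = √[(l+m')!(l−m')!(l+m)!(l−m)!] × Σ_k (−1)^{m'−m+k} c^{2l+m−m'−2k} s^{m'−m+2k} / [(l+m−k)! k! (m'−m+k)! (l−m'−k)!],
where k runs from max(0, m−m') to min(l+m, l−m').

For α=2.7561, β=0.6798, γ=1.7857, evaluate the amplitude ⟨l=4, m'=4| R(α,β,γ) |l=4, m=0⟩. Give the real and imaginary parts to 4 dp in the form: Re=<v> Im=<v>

D^4_{4,0}(2.7561,0.6798,1.7857) = e^{-i·4·2.7561}·d^4_{4,0}(0.6798)·e^{-i·0·1.7857}. Compute d first:
With c≡cos(β/2)=0.942788 and s≡sin(β/2)=0.333393, N=[40320·1·24·24]^{1/2}=4819.161753
The bounds max(0,m−m')=0 and min(l+m,l−m')=0 give 1 term
  k=0: (−1)^4·4819.1618/(576)·0.9428^4·0.3334^4 = +0.081664
d^4_{4,0}(0.6798) = +0.081664
Attach z-rotation phases: D = e^{-i(4)(2.7561)}·(+0.081664)·e^{-i(0)(1.7857)} = +0.002354+0.081630i

Re=0.0024 Im=0.0816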